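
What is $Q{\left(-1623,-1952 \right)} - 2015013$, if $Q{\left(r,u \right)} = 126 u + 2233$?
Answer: $-2258732$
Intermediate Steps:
$Q{\left(r,u \right)} = 2233 + 126 u$
$Q{\left(-1623,-1952 \right)} - 2015013 = \left(2233 + 126 \left(-1952\right)\right) - 2015013 = \left(2233 - 245952\right) - 2015013 = -243719 - 2015013 = -2258732$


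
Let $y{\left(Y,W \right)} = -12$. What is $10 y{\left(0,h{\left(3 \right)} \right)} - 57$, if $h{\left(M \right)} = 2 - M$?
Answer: $-177$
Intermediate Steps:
$10 y{\left(0,h{\left(3 \right)} \right)} - 57 = 10 \left(-12\right) - 57 = -120 - 57 = -177$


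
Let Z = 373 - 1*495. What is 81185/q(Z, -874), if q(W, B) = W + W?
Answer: -81185/244 ≈ -332.73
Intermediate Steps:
Z = -122 (Z = 373 - 495 = -122)
q(W, B) = 2*W
81185/q(Z, -874) = 81185/((2*(-122))) = 81185/(-244) = 81185*(-1/244) = -81185/244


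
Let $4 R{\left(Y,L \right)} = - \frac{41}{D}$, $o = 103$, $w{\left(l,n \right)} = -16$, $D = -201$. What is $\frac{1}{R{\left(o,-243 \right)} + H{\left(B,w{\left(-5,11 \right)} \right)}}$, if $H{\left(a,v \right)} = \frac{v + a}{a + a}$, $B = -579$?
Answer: $\frac{155172}{87643} \approx 1.7705$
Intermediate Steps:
$R{\left(Y,L \right)} = \frac{41}{804}$ ($R{\left(Y,L \right)} = \frac{\left(-41\right) \frac{1}{-201}}{4} = \frac{\left(-41\right) \left(- \frac{1}{201}\right)}{4} = \frac{1}{4} \cdot \frac{41}{201} = \frac{41}{804}$)
$H{\left(a,v \right)} = \frac{a + v}{2 a}$
$\frac{1}{R{\left(o,-243 \right)} + H{\left(B,w{\left(-5,11 \right)} \right)}} = \frac{1}{\frac{41}{804} + \frac{-579 - 16}{2 \left(-579\right)}} = \frac{1}{\frac{41}{804} + \frac{1}{2} \left(- \frac{1}{579}\right) \left(-595\right)} = \frac{1}{\frac{41}{804} + \frac{595}{1158}} = \frac{1}{\frac{87643}{155172}} = \frac{155172}{87643}$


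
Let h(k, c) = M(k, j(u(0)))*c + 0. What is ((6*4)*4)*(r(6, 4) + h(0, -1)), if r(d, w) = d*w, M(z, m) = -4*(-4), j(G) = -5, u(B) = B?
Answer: 768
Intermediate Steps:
M(z, m) = 16
h(k, c) = 16*c (h(k, c) = 16*c + 0 = 16*c)
((6*4)*4)*(r(6, 4) + h(0, -1)) = ((6*4)*4)*(6*4 + 16*(-1)) = (24*4)*(24 - 16) = 96*8 = 768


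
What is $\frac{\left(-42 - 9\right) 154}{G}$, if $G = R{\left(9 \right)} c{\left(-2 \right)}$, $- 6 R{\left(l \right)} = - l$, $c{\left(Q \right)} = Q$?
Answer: $2618$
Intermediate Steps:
$R{\left(l \right)} = \frac{l}{6}$ ($R{\left(l \right)} = - \frac{\left(-1\right) l}{6} = \frac{l}{6}$)
$G = -3$ ($G = \frac{1}{6} \cdot 9 \left(-2\right) = \frac{3}{2} \left(-2\right) = -3$)
$\frac{\left(-42 - 9\right) 154}{G} = \frac{\left(-42 - 9\right) 154}{-3} = \left(-51\right) 154 \left(- \frac{1}{3}\right) = \left(-7854\right) \left(- \frac{1}{3}\right) = 2618$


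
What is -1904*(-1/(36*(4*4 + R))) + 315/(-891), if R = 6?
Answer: 203/99 ≈ 2.0505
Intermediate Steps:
-1904*(-1/(36*(4*4 + R))) + 315/(-891) = -1904*(-1/(36*(4*4 + 6))) + 315/(-891) = -1904*(-1/(36*(16 + 6))) + 315*(-1/891) = -1904/((-36*22)) - 35/99 = -1904/(-792) - 35/99 = -1904*(-1/792) - 35/99 = 238/99 - 35/99 = 203/99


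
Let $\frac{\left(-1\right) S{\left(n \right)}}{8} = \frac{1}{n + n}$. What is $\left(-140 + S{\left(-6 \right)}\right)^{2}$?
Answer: $\frac{174724}{9} \approx 19414.0$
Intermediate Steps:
$S{\left(n \right)} = - \frac{4}{n}$ ($S{\left(n \right)} = - \frac{8}{n + n} = - \frac{8}{2 n} = - 8 \frac{1}{2 n} = - \frac{4}{n}$)
$\left(-140 + S{\left(-6 \right)}\right)^{2} = \left(-140 - \frac{4}{-6}\right)^{2} = \left(-140 - - \frac{2}{3}\right)^{2} = \left(-140 + \frac{2}{3}\right)^{2} = \left(- \frac{418}{3}\right)^{2} = \frac{174724}{9}$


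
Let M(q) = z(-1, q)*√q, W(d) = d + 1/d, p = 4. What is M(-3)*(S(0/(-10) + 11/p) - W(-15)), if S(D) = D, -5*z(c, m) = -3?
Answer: 1069*I*√3/100 ≈ 18.516*I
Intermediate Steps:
z(c, m) = ⅗ (z(c, m) = -⅕*(-3) = ⅗)
M(q) = 3*√q/5
M(-3)*(S(0/(-10) + 11/p) - W(-15)) = (3*√(-3)/5)*((0/(-10) + 11/4) - (-15 + 1/(-15))) = (3*(I*√3)/5)*((0*(-⅒) + 11*(¼)) - (-15 - 1/15)) = (3*I*√3/5)*((0 + 11/4) - 1*(-226/15)) = (3*I*√3/5)*(11/4 + 226/15) = (3*I*√3/5)*(1069/60) = 1069*I*√3/100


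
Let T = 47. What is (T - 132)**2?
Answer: 7225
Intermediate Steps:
(T - 132)**2 = (47 - 132)**2 = (-85)**2 = 7225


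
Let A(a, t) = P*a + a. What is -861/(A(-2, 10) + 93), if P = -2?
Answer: -861/95 ≈ -9.0632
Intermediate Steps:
A(a, t) = -a (A(a, t) = -2*a + a = -a)
-861/(A(-2, 10) + 93) = -861/(-1*(-2) + 93) = -861/(2 + 93) = -861/95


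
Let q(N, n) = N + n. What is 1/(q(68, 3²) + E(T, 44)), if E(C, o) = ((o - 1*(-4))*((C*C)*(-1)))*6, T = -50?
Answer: -1/719923 ≈ -1.3890e-6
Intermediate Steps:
E(C, o) = -6*C²*(4 + o) (E(C, o) = ((o + 4)*(C²*(-1)))*6 = ((4 + o)*(-C²))*6 = -C²*(4 + o)*6 = -6*C²*(4 + o))
1/(q(68, 3²) + E(T, 44)) = 1/((68 + 3²) + 6*(-50)²*(-4 - 1*44)) = 1/((68 + 9) + 6*2500*(-4 - 44)) = 1/(77 + 6*2500*(-48)) = 1/(77 - 720000) = 1/(-719923) = -1/719923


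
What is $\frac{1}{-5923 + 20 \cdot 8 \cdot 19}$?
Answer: $- \frac{1}{2883} \approx -0.00034686$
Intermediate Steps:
$\frac{1}{-5923 + 20 \cdot 8 \cdot 19} = \frac{1}{-5923 + 160 \cdot 19} = \frac{1}{-5923 + 3040} = \frac{1}{-2883} = - \frac{1}{2883}$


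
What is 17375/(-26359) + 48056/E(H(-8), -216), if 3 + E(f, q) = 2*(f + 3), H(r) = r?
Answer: -1266933979/342667 ≈ -3697.3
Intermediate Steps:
E(f, q) = 3 + 2*f (E(f, q) = -3 + 2*(f + 3) = -3 + 2*(3 + f) = -3 + (6 + 2*f) = 3 + 2*f)
17375/(-26359) + 48056/E(H(-8), -216) = 17375/(-26359) + 48056/(3 + 2*(-8)) = 17375*(-1/26359) + 48056/(3 - 16) = -17375/26359 + 48056/(-13) = -17375/26359 + 48056*(-1/13) = -17375/26359 - 48056/13 = -1266933979/342667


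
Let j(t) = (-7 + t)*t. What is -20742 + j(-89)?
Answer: -12198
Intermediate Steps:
j(t) = t*(-7 + t)
-20742 + j(-89) = -20742 - 89*(-7 - 89) = -20742 - 89*(-96) = -20742 + 8544 = -12198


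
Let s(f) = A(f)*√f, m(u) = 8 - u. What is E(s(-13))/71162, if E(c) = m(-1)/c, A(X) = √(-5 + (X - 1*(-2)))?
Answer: -9*√13/3700424 ≈ -8.7693e-6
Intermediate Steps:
A(X) = √(-3 + X) (A(X) = √(-5 + (X + 2)) = √(-5 + (2 + X)) = √(-3 + X))
s(f) = √f*√(-3 + f) (s(f) = √(-3 + f)*√f = √f*√(-3 + f))
E(c) = 9/c (E(c) = (8 - 1*(-1))/c = (8 + 1)/c = 9/c)
E(s(-13))/71162 = (9/((√(-13)*√(-3 - 13))))/71162 = (9/(((I*√13)*√(-16))))*(1/71162) = (9/(((I*√13)*(4*I))))*(1/71162) = (9/((-4*√13)))*(1/71162) = (9*(-√13/52))*(1/71162) = -9*√13/52*(1/71162) = -9*√13/3700424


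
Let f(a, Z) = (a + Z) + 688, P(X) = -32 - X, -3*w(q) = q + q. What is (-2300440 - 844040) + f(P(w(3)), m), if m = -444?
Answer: -3144266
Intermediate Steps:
w(q) = -2*q/3 (w(q) = -(q + q)/3 = -2*q/3)
f(a, Z) = 688 + Z + a (f(a, Z) = (Z + a) + 688 = 688 + Z + a)
(-2300440 - 844040) + f(P(w(3)), m) = (-2300440 - 844040) + (688 - 444 + (-32 - (-2)*3/3)) = -3144480 + (688 - 444 + (-32 - 1*(-2))) = -3144480 + (688 - 444 + (-32 + 2)) = -3144480 + (688 - 444 - 30) = -3144480 + 214 = -3144266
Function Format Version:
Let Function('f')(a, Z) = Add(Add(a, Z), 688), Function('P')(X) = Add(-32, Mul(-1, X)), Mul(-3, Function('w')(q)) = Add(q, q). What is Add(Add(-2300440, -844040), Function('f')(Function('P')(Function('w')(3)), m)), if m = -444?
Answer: -3144266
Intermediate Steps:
Function('w')(q) = Mul(Rational(-2, 3), q) (Function('w')(q) = Mul(Rational(-1, 3), Add(q, q)) = Mul(Rational(-1, 3), Mul(2, q)) = Mul(Rational(-2, 3), q))
Function('f')(a, Z) = Add(688, Z, a) (Function('f')(a, Z) = Add(Add(Z, a), 688) = Add(688, Z, a))
Add(Add(-2300440, -844040), Function('f')(Function('P')(Function('w')(3)), m)) = Add(Add(-2300440, -844040), Add(688, -444, Add(-32, Mul(-1, Mul(Rational(-2, 3), 3))))) = Add(-3144480, Add(688, -444, Add(-32, Mul(-1, -2)))) = Add(-3144480, Add(688, -444, Add(-32, 2))) = Add(-3144480, Add(688, -444, -30)) = Add(-3144480, 214) = -3144266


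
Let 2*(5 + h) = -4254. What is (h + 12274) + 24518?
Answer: 34660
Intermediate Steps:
h = -2132 (h = -5 + (½)*(-4254) = -5 - 2127 = -2132)
(h + 12274) + 24518 = (-2132 + 12274) + 24518 = 10142 + 24518 = 34660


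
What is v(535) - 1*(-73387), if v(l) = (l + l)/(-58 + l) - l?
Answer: 34751474/477 ≈ 72854.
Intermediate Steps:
v(l) = -l + 2*l/(-58 + l) (v(l) = (2*l)/(-58 + l) - l = 2*l/(-58 + l) - l = -l + 2*l/(-58 + l))
v(535) - 1*(-73387) = 535*(60 - 1*535)/(-58 + 535) - 1*(-73387) = 535*(60 - 535)/477 + 73387 = 535*(1/477)*(-475) + 73387 = -254125/477 + 73387 = 34751474/477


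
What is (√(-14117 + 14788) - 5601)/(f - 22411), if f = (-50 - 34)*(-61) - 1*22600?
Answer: 5601/39887 - √671/39887 ≈ 0.13977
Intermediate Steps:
f = -17476 (f = -84*(-61) - 22600 = 5124 - 22600 = -17476)
(√(-14117 + 14788) - 5601)/(f - 22411) = (√(-14117 + 14788) - 5601)/(-17476 - 22411) = (√671 - 5601)/(-39887) = (-5601 + √671)*(-1/39887) = 5601/39887 - √671/39887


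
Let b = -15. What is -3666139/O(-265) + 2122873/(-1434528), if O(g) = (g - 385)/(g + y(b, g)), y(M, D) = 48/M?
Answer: -3526283000944961/2331108000 ≈ -1.5127e+6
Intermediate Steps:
O(g) = (-385 + g)/(-16/5 + g) (O(g) = (g - 385)/(g + 48/(-15)) = (-385 + g)/(g + 48*(-1/15)) = (-385 + g)/(g - 16/5) = (-385 + g)/(-16/5 + g))
-3666139/O(-265) + 2122873/(-1434528) = -3666139*(-16 + 5*(-265))/(5*(-385 - 265)) + 2122873/(-1434528) = -3666139/(5*(-650)/(-16 - 1325)) + 2122873*(-1/1434528) = -3666139/(5*(-650)/(-1341)) - 2122873/1434528 = -3666139/(5*(-1/1341)*(-650)) - 2122873/1434528 = -3666139/3250/1341 - 2122873/1434528 = -3666139*1341/3250 - 2122873/1434528 = -4916292399/3250 - 2122873/1434528 = -3526283000944961/2331108000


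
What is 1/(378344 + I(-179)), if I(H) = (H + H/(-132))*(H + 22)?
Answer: 132/53622901 ≈ 2.4616e-6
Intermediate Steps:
I(H) = 131*H*(22 + H)/132 (I(H) = (H + H*(-1/132))*(22 + H) = (H - H/132)*(22 + H) = (131*H/132)*(22 + H) = 131*H*(22 + H)/132)
1/(378344 + I(-179)) = 1/(378344 + (131/132)*(-179)*(22 - 179)) = 1/(378344 + (131/132)*(-179)*(-157)) = 1/(378344 + 3681493/132) = 1/(53622901/132) = 132/53622901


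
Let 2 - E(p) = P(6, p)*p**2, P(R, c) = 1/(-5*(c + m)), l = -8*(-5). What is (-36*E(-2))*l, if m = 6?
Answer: -3168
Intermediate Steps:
l = 40
P(R, c) = 1/(-30 - 5*c) (P(R, c) = 1/(-5*(c + 6)) = 1/(-5*(6 + c)) = 1/(-30 - 5*c))
E(p) = 2 + p**2/(30 + 5*p) (E(p) = 2 - (-1/(30 + 5*p))*p**2 = 2 - (-1)*p**2/(30 + 5*p) = 2 + p**2/(30 + 5*p))
(-36*E(-2))*l = -36*(60 + (-2)**2 + 10*(-2))/(5*(6 - 2))*40 = -36*(60 + 4 - 20)/(5*4)*40 = -36*44/(5*4)*40 = -36*11/5*40 = -396/5*40 = -3168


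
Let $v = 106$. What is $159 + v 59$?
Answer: $6413$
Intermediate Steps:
$159 + v 59 = 159 + 106 \cdot 59 = 159 + 6254 = 6413$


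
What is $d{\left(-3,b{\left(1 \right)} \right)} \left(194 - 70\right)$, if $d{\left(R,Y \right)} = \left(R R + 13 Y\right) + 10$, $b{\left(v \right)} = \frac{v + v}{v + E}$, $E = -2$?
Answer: $-868$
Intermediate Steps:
$b{\left(v \right)} = \frac{2 v}{-2 + v}$ ($b{\left(v \right)} = \frac{v + v}{v - 2} = \frac{2 v}{-2 + v}$)
$d{\left(R,Y \right)} = 10 + R^{2} + 13 Y$ ($d{\left(R,Y \right)} = \left(R^{2} + 13 Y\right) + 10 = 10 + R^{2} + 13 Y$)
$d{\left(-3,b{\left(1 \right)} \right)} \left(194 - 70\right) = \left(10 + \left(-3\right)^{2} + 13 \cdot 2 \cdot 1 \frac{1}{-2 + 1}\right) \left(194 - 70\right) = \left(10 + 9 + 13 \cdot 2 \cdot 1 \frac{1}{-1}\right) 124 = \left(10 + 9 + 13 \cdot 2 \cdot 1 \left(-1\right)\right) 124 = \left(10 + 9 + 13 \left(-2\right)\right) 124 = \left(10 + 9 - 26\right) 124 = \left(-7\right) 124 = -868$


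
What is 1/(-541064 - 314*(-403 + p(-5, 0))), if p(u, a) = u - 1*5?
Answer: -1/411382 ≈ -2.4308e-6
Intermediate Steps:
p(u, a) = -5 + u (p(u, a) = u - 5 = -5 + u)
1/(-541064 - 314*(-403 + p(-5, 0))) = 1/(-541064 - 314*(-403 + (-5 - 5))) = 1/(-541064 - 314*(-403 - 10)) = 1/(-541064 - 314*(-413)) = 1/(-541064 + 129682) = 1/(-411382) = -1/411382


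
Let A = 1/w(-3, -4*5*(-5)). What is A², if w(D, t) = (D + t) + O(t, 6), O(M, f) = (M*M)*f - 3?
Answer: 1/3611288836 ≈ 2.7691e-10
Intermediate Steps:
O(M, f) = -3 + f*M² (O(M, f) = M²*f - 3 = f*M² - 3 = -3 + f*M²)
w(D, t) = -3 + D + t + 6*t² (w(D, t) = (D + t) + (-3 + 6*t²) = -3 + D + t + 6*t²)
A = 1/60094 (A = 1/(-3 - 3 - 4*5*(-5) + 6*(-4*5*(-5))²) = 1/(-3 - 3 - 20*(-5) + 6*(-20*(-5))²) = 1/(-3 - 3 + 100 + 6*100²) = 1/(-3 - 3 + 100 + 6*10000) = 1/(-3 - 3 + 100 + 60000) = 1/60094 ≈ 1.6641e-5)
A² = (1/60094)² = 1/3611288836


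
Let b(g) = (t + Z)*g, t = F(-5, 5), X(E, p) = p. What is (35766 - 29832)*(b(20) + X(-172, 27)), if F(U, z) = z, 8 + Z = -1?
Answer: -314502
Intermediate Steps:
Z = -9 (Z = -8 - 1 = -9)
t = 5
b(g) = -4*g (b(g) = (5 - 9)*g = -4*g)
(35766 - 29832)*(b(20) + X(-172, 27)) = (35766 - 29832)*(-4*20 + 27) = 5934*(-80 + 27) = 5934*(-53) = -314502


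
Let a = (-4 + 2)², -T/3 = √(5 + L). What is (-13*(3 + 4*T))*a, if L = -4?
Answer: 468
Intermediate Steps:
T = -3 (T = -3*√(5 - 4) = -3*√1 = -3*1 = -3)
a = 4 (a = (-2)² = 4)
(-13*(3 + 4*T))*a = -13*(3 + 4*(-3))*4 = -13*(3 - 12)*4 = -13*(-9)*4 = 117*4 = 468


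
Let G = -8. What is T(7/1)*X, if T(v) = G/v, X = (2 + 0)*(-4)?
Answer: 64/7 ≈ 9.1429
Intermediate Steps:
X = -8 (X = 2*(-4) = -8)
T(v) = -8/v
T(7/1)*X = -8/(7/1)*(-8) = -8/(7*1)*(-8) = -8/7*(-8) = 64/7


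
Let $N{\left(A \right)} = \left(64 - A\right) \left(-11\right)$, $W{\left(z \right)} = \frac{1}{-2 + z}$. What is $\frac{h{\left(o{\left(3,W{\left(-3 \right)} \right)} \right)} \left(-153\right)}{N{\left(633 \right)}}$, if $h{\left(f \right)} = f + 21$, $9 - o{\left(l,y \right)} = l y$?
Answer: $- \frac{23409}{31295} \approx -0.74801$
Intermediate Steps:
$o{\left(l,y \right)} = 9 - l y$
$h{\left(f \right)} = 21 + f$
$N{\left(A \right)} = -704 + 11 A$
$\frac{h{\left(o{\left(3,W{\left(-3 \right)} \right)} \right)} \left(-153\right)}{N{\left(633 \right)}} = \frac{\left(21 + \left(9 - \frac{3}{-2 - 3}\right)\right) \left(-153\right)}{-704 + 11 \cdot 633} = \frac{\left(21 + \left(9 - \frac{3}{-5}\right)\right) \left(-153\right)}{-704 + 6963} = \frac{\left(21 + \left(9 - 3 \left(- \frac{1}{5}\right)\right)\right) \left(-153\right)}{6259} = \left(21 + \left(9 + \frac{3}{5}\right)\right) \left(-153\right) \frac{1}{6259} = \left(21 + \frac{48}{5}\right) \left(-153\right) \frac{1}{6259} = \frac{153}{5} \left(-153\right) \frac{1}{6259} = \left(- \frac{23409}{5}\right) \frac{1}{6259} = - \frac{23409}{31295}$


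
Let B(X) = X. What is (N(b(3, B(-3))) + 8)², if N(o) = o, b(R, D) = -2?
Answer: 36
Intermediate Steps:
(N(b(3, B(-3))) + 8)² = (-2 + 8)² = 6² = 36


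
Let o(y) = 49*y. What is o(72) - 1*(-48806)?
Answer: 52334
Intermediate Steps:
o(72) - 1*(-48806) = 49*72 - 1*(-48806) = 3528 + 48806 = 52334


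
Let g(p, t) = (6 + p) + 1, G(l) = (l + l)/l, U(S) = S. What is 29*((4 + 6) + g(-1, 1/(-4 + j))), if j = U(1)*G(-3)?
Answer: 464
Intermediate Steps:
G(l) = 2 (G(l) = (2*l)/l = 2)
j = 2 (j = 1*2 = 2)
g(p, t) = 7 + p
29*((4 + 6) + g(-1, 1/(-4 + j))) = 29*((4 + 6) + (7 - 1)) = 29*(10 + 6) = 29*16 = 464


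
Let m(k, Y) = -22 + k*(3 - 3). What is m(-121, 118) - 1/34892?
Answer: -767625/34892 ≈ -22.000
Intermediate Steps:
m(k, Y) = -22 (m(k, Y) = -22 + k*0 = -22 + 0 = -22)
m(-121, 118) - 1/34892 = -22 - 1/34892 = -767625/34892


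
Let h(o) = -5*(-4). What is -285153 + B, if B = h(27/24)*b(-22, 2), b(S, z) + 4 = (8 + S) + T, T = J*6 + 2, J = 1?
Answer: -285353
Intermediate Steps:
T = 8 (T = 1*6 + 2 = 6 + 2 = 8)
h(o) = 20
b(S, z) = 12 + S (b(S, z) = -4 + ((8 + S) + 8) = -4 + (16 + S) = 12 + S)
B = -200 (B = 20*(12 - 22) = 20*(-10) = -200)
-285153 + B = -285153 - 200 = -285353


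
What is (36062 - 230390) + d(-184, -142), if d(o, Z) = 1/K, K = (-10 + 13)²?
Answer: -1748951/9 ≈ -1.9433e+5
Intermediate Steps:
K = 9 (K = 3² = 9)
d(o, Z) = ⅑ (d(o, Z) = 1/9 = ⅑)
(36062 - 230390) + d(-184, -142) = (36062 - 230390) + ⅑ = -194328 + ⅑ = -1748951/9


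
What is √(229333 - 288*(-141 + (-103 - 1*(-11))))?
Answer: √296437 ≈ 544.46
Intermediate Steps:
√(229333 - 288*(-141 + (-103 - 1*(-11)))) = √(229333 - 288*(-141 + (-103 + 11))) = √(229333 - 288*(-141 - 92)) = √(229333 - 288*(-233)) = √(229333 + 67104) = √296437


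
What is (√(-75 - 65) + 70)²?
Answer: 4760 + 280*I*√35 ≈ 4760.0 + 1656.5*I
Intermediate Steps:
(√(-75 - 65) + 70)² = (√(-140) + 70)² = (2*I*√35 + 70)² = (70 + 2*I*√35)²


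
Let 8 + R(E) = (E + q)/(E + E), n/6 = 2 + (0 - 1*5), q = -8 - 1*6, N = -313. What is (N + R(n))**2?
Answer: 8300161/81 ≈ 1.0247e+5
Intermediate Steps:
q = -14 (q = -8 - 6 = -14)
n = -18 (n = 6*(2 + (0 - 1*5)) = 6*(2 + (0 - 5)) = 6*(2 - 5) = 6*(-3) = -18)
R(E) = -8 + (-14 + E)/(2*E) (R(E) = -8 + (E - 14)/(E + E) = -8 + (-14 + E)/((2*E)) = -8 + (-14 + E)*(1/(2*E)) = -8 + (-14 + E)/(2*E))
(N + R(n))**2 = (-313 + (-15/2 - 7/(-18)))**2 = (-313 + (-15/2 - 7*(-1/18)))**2 = (-313 + (-15/2 + 7/18))**2 = (-313 - 64/9)**2 = (-2881/9)**2 = 8300161/81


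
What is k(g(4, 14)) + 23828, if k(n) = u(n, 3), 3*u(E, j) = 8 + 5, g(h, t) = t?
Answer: 71497/3 ≈ 23832.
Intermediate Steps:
u(E, j) = 13/3 (u(E, j) = (8 + 5)/3 = (⅓)*13 = 13/3)
k(n) = 13/3
k(g(4, 14)) + 23828 = 13/3 + 23828 = 71497/3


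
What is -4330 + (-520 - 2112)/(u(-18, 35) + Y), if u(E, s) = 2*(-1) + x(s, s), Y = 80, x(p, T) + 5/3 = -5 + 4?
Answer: -493238/113 ≈ -4364.9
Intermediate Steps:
x(p, T) = -8/3 (x(p, T) = -5/3 + (-5 + 4) = -5/3 - 1 = -8/3)
u(E, s) = -14/3 (u(E, s) = 2*(-1) - 8/3 = -2 - 8/3 = -14/3)
-4330 + (-520 - 2112)/(u(-18, 35) + Y) = -4330 + (-520 - 2112)/(-14/3 + 80) = -4330 - 2632/226/3 = -4330 - 2632*3/226 = -4330 - 3948/113 = -493238/113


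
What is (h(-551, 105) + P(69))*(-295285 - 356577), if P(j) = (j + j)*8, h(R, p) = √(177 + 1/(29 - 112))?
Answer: -719655648 - 651862*√1219270/83 ≈ -7.2833e+8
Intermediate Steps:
h(R, p) = √1219270/83 (h(R, p) = √(177 + 1/(-83)) = √(177 - 1/83) = √(14690/83) = √1219270/83)
P(j) = 16*j (P(j) = (2*j)*8 = 16*j)
(h(-551, 105) + P(69))*(-295285 - 356577) = (√1219270/83 + 16*69)*(-295285 - 356577) = (√1219270/83 + 1104)*(-651862) = (1104 + √1219270/83)*(-651862) = -719655648 - 651862*√1219270/83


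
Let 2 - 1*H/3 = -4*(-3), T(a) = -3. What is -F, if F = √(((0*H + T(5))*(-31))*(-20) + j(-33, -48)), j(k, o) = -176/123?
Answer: -2*I*√7040397/123 ≈ -43.144*I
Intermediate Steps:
j(k, o) = -176/123 (j(k, o) = -176*1/123 = -176/123)
H = -30 (H = 6 - (-12)*(-3) = 6 - 3*12 = 6 - 36 = -30)
F = 2*I*√7040397/123 (F = √(((0*(-30) - 3)*(-31))*(-20) - 176/123) = √(((0 - 3)*(-31))*(-20) - 176/123) = √(-3*(-31)*(-20) - 176/123) = √(93*(-20) - 176/123) = √(-1860 - 176/123) = √(-228956/123) = 2*I*√7040397/123 ≈ 43.144*I)
-F = -2*I*√7040397/123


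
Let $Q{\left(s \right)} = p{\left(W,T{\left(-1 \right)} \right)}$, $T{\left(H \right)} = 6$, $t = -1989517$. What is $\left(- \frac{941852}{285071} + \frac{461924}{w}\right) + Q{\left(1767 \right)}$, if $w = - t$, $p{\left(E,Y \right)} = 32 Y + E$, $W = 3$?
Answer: $\frac{108852802708985}{567153600707} \approx 191.93$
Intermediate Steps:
$p{\left(E,Y \right)} = E + 32 Y$
$Q{\left(s \right)} = 195$ ($Q{\left(s \right)} = 3 + 32 \cdot 6 = 3 + 192 = 195$)
$w = 1989517$ ($w = \left(-1\right) \left(-1989517\right) = 1989517$)
$\left(- \frac{941852}{285071} + \frac{461924}{w}\right) + Q{\left(1767 \right)} = \left(- \frac{941852}{285071} + \frac{461924}{1989517}\right) + 195 = - \frac{1742149428880}{567153600707} + 195 = \frac{108852802708985}{567153600707}$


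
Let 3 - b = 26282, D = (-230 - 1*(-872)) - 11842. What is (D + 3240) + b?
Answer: -34239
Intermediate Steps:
D = -11200 (D = (-230 + 872) - 11842 = 642 - 11842 = -11200)
b = -26279 (b = 3 - 1*26282 = 3 - 26282 = -26279)
(D + 3240) + b = (-11200 + 3240) - 26279 = -7960 - 26279 = -34239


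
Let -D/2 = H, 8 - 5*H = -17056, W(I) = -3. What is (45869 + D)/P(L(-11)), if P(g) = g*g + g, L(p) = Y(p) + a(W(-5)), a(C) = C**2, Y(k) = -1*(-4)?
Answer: 195217/910 ≈ 214.52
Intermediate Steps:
Y(k) = 4
H = 17064/5 (H = 8/5 - 1/5*(-17056) = 8/5 + 17056/5 = 17064/5 ≈ 3412.8)
D = -34128/5 (D = -2*17064/5 = -34128/5 ≈ -6825.6)
L(p) = 13 (L(p) = 4 + (-3)**2 = 4 + 9 = 13)
P(g) = g + g**2 (P(g) = g**2 + g = g + g**2)
(45869 + D)/P(L(-11)) = (45869 - 34128/5)/((13*(1 + 13))) = 195217/(5*((13*14))) = (195217/5)/182 = (195217/5)*(1/182) = 195217/910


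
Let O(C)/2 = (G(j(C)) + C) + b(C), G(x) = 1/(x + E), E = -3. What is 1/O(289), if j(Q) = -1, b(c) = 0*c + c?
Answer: 2/2311 ≈ 0.00086543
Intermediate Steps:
b(c) = c (b(c) = 0 + c = c)
G(x) = 1/(-3 + x) (G(x) = 1/(x - 3) = 1/(-3 + x))
O(C) = -½ + 4*C (O(C) = 2*((1/(-3 - 1) + C) + C) = 2*((1/(-4) + C) + C) = 2*((-¼ + C) + C) = 2*(-¼ + 2*C) = -½ + 4*C)
1/O(289) = 1/(-½ + 4*289) = 1/(-½ + 1156) = 1/(2311/2) = 2/2311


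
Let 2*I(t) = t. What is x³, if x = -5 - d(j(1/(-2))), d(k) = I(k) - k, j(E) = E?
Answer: -9261/64 ≈ -144.70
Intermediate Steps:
I(t) = t/2
d(k) = -k/2 (d(k) = k/2 - k = -k/2)
x = -21/4 (x = -5 - (-1)*1/(-2)/2 = -5 - (-1)*1*(-½)/2 = -5 - (-1)*(-1)/(2*2) = -5 - 1*¼ = -5 - ¼ = -21/4 ≈ -5.2500)
x³ = (-21/4)³ = -9261/64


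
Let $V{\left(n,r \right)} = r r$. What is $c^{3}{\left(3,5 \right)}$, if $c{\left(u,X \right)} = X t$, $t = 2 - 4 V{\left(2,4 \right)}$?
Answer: $-29791000$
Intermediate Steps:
$V{\left(n,r \right)} = r^{2}$
$t = -62$ ($t = 2 - 4 \cdot 4^{2} = 2 - 64 = -62$)
$c{\left(u,X \right)} = - 62 X$ ($c{\left(u,X \right)} = X \left(-62\right) = - 62 X$)
$c^{3}{\left(3,5 \right)} = \left(\left(-62\right) 5\right)^{3} = \left(-310\right)^{3} = -29791000$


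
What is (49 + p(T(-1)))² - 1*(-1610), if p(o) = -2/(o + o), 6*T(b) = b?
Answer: 4635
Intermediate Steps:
T(b) = b/6
p(o) = -1/o (p(o) = -2*1/(2*o) = -1/o)
(49 + p(T(-1)))² - 1*(-1610) = (49 - 1/((⅙)*(-1)))² - 1*(-1610) = (49 - 1/(-⅙))² + 1610 = (49 - 1*(-6))² + 1610 = (49 + 6)² + 1610 = 55² + 1610 = 3025 + 1610 = 4635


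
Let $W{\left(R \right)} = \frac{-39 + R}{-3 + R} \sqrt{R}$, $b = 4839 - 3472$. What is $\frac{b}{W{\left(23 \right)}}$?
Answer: $- \frac{6835 \sqrt{23}}{92} \approx -356.3$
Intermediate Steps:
$b = 1367$ ($b = 4839 - 3472 = 1367$)
$W{\left(R \right)} = \frac{\sqrt{R} \left(-39 + R\right)}{-3 + R}$ ($W{\left(R \right)} = \frac{-39 + R}{-3 + R} \sqrt{R} = \frac{\sqrt{R} \left(-39 + R\right)}{-3 + R}$)
$\frac{b}{W{\left(23 \right)}} = \frac{1367}{\sqrt{23} \frac{1}{-3 + 23} \left(-39 + 23\right)} = \frac{1367}{\sqrt{23} \cdot \frac{1}{20} \left(-16\right)} = \frac{1367}{\left(- \frac{4}{5}\right) \sqrt{23}} = 1367 \left(- \frac{5 \sqrt{23}}{92}\right) = - \frac{6835 \sqrt{23}}{92}$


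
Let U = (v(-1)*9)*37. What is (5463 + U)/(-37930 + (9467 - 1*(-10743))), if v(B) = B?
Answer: -513/1772 ≈ -0.28950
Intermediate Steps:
U = -333 (U = -1*9*37 = -9*37 = -333)
(5463 + U)/(-37930 + (9467 - 1*(-10743))) = (5463 - 333)/(-37930 + (9467 - 1*(-10743))) = 5130/(-37930 + (9467 + 10743)) = 5130/(-37930 + 20210) = 5130/(-17720) = 5130*(-1/17720) = -513/1772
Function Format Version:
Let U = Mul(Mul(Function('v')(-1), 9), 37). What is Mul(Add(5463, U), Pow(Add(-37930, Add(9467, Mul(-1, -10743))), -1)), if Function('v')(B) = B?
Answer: Rational(-513, 1772) ≈ -0.28950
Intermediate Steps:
U = -333 (U = Mul(Mul(-1, 9), 37) = Mul(-9, 37) = -333)
Mul(Add(5463, U), Pow(Add(-37930, Add(9467, Mul(-1, -10743))), -1)) = Mul(Add(5463, -333), Pow(Add(-37930, Add(9467, Mul(-1, -10743))), -1)) = Mul(5130, Pow(Add(-37930, Add(9467, 10743)), -1)) = Mul(5130, Pow(Add(-37930, 20210), -1)) = Mul(5130, Pow(-17720, -1)) = Mul(5130, Rational(-1, 17720)) = Rational(-513, 1772)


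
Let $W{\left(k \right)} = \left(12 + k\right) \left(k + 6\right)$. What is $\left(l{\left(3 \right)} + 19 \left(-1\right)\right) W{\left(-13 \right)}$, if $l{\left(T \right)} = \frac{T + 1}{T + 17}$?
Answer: $- \frac{658}{5} \approx -131.6$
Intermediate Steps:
$l{\left(T \right)} = \frac{1 + T}{17 + T}$
$W{\left(k \right)} = \left(6 + k\right) \left(12 + k\right)$ ($W{\left(k \right)} = \left(12 + k\right) \left(6 + k\right) = \left(6 + k\right) \left(12 + k\right)$)
$\left(l{\left(3 \right)} + 19 \left(-1\right)\right) W{\left(-13 \right)} = \left(\frac{1 + 3}{17 + 3} + 19 \left(-1\right)\right) \left(72 + \left(-13\right)^{2} + 18 \left(-13\right)\right) = \left(\frac{1}{20} \cdot 4 - 19\right) \left(72 + 169 - 234\right) = \left(\frac{1}{20} \cdot 4 - 19\right) 7 = \left(\frac{1}{5} - 19\right) 7 = \left(- \frac{94}{5}\right) 7 = - \frac{658}{5}$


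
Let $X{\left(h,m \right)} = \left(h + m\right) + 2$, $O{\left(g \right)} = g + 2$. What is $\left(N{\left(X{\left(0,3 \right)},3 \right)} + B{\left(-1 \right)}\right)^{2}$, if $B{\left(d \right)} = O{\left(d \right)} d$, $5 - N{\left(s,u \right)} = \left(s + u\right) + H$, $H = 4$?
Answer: $64$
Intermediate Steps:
$O{\left(g \right)} = 2 + g$
$X{\left(h,m \right)} = 2 + h + m$
$N{\left(s,u \right)} = 1 - s - u$ ($N{\left(s,u \right)} = 5 - \left(\left(s + u\right) + 4\right) = 5 - \left(4 + s + u\right) = 1 - s - u$)
$B{\left(d \right)} = d \left(2 + d\right)$ ($B{\left(d \right)} = \left(2 + d\right) d = d \left(2 + d\right)$)
$\left(N{\left(X{\left(0,3 \right)},3 \right)} + B{\left(-1 \right)}\right)^{2} = \left(\left(1 - \left(2 + 0 + 3\right) - 3\right) - \left(2 - 1\right)\right)^{2} = \left(\left(1 - 5 - 3\right) - 1\right)^{2} = \left(-7 - 1\right)^{2} = \left(-8\right)^{2} = 64$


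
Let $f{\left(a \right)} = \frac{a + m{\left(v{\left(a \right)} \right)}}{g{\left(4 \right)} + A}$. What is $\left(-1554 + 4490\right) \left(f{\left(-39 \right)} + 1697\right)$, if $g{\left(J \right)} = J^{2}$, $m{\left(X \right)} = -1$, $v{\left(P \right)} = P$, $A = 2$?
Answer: $\frac{44782808}{9} \approx 4.9759 \cdot 10^{6}$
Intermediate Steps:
$f{\left(a \right)} = - \frac{1}{18} + \frac{a}{18}$ ($f{\left(a \right)} = \frac{a - 1}{4^{2} + 2} = \frac{-1 + a}{16 + 2} = \frac{-1 + a}{18} = \left(-1 + a\right) \frac{1}{18} = - \frac{1}{18} + \frac{a}{18}$)
$\left(-1554 + 4490\right) \left(f{\left(-39 \right)} + 1697\right) = \left(-1554 + 4490\right) \left(\left(- \frac{1}{18} + \frac{1}{18} \left(-39\right)\right) + 1697\right) = 2936 \left(\left(- \frac{1}{18} - \frac{13}{6}\right) + 1697\right) = 2936 \left(- \frac{20}{9} + 1697\right) = 2936 \cdot \frac{15253}{9} = \frac{44782808}{9}$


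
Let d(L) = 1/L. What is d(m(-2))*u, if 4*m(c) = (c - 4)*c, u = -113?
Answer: -113/3 ≈ -37.667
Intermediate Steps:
m(c) = c*(-4 + c)/4 (m(c) = ((c - 4)*c)/4 = ((-4 + c)*c)/4 = (c*(-4 + c))/4 = c*(-4 + c)/4)
d(L) = 1/L
d(m(-2))*u = -113/((1/4)*(-2)*(-4 - 2)) = -113/((1/4)*(-2)*(-6)) = -113/3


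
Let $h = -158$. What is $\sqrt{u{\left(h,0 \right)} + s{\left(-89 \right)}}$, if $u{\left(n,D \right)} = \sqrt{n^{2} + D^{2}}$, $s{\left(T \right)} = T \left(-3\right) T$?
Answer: $i \sqrt{23605} \approx 153.64 i$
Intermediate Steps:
$s{\left(T \right)} = - 3 T^{2}$ ($s{\left(T \right)} = - 3 T T = - 3 T^{2}$)
$u{\left(n,D \right)} = \sqrt{D^{2} + n^{2}}$
$\sqrt{u{\left(h,0 \right)} + s{\left(-89 \right)}} = \sqrt{\sqrt{0^{2} + \left(-158\right)^{2}} - 3 \left(-89\right)^{2}} = \sqrt{\sqrt{0 + 24964} - 23763} = \sqrt{\sqrt{24964} - 23763} = \sqrt{158 - 23763} = \sqrt{-23605} = i \sqrt{23605}$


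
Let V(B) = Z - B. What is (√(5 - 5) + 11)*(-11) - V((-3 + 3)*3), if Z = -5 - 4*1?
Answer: -112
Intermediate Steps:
Z = -9 (Z = -5 - 4 = -9)
V(B) = -9 - B
(√(5 - 5) + 11)*(-11) - V((-3 + 3)*3) = (√(5 - 5) + 11)*(-11) - (-9 - (-3 + 3)*3) = (√0 + 11)*(-11) - (-9 - 0*3) = (0 + 11)*(-11) - (-9 - 1*0) = 11*(-11) - (-9 + 0) = -121 - 1*(-9) = -121 + 9 = -112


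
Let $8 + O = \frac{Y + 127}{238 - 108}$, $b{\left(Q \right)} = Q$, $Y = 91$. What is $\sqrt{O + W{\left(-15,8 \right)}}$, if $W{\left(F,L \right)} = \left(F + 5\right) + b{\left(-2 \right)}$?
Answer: $\frac{i \sqrt{77415}}{65} \approx 4.2805 i$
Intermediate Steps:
$W{\left(F,L \right)} = 3 + F$ ($W{\left(F,L \right)} = \left(F + 5\right) - 2 = \left(5 + F\right) - 2 = 3 + F$)
$O = - \frac{411}{65}$ ($O = -8 + \frac{91 + 127}{238 - 108} = -8 + \frac{218}{130} = -8 + 218 \cdot \frac{1}{130} = -8 + \frac{109}{65} = - \frac{411}{65} \approx -6.3231$)
$\sqrt{O + W{\left(-15,8 \right)}} = \sqrt{- \frac{411}{65} + \left(3 - 15\right)} = \sqrt{- \frac{411}{65} - 12} = \sqrt{- \frac{1191}{65}} = \frac{i \sqrt{77415}}{65}$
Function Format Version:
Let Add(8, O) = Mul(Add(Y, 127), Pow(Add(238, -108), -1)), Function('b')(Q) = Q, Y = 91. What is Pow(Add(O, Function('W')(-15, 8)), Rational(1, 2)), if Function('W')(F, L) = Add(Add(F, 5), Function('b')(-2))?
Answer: Mul(Rational(1, 65), I, Pow(77415, Rational(1, 2))) ≈ Mul(4.2805, I)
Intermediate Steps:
Function('W')(F, L) = Add(3, F) (Function('W')(F, L) = Add(Add(F, 5), -2) = Add(Add(5, F), -2) = Add(3, F))
O = Rational(-411, 65) (O = Add(-8, Mul(Add(91, 127), Pow(Add(238, -108), -1))) = Add(-8, Mul(218, Pow(130, -1))) = Add(-8, Mul(218, Rational(1, 130))) = Add(-8, Rational(109, 65)) = Rational(-411, 65) ≈ -6.3231)
Pow(Add(O, Function('W')(-15, 8)), Rational(1, 2)) = Pow(Add(Rational(-411, 65), Add(3, -15)), Rational(1, 2)) = Pow(Add(Rational(-411, 65), -12), Rational(1, 2)) = Pow(Rational(-1191, 65), Rational(1, 2)) = Mul(Rational(1, 65), I, Pow(77415, Rational(1, 2)))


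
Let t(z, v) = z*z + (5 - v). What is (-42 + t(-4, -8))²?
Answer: 169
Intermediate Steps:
t(z, v) = 5 + z² - v (t(z, v) = z² + (5 - v) = 5 + z² - v)
(-42 + t(-4, -8))² = (-42 + (5 + (-4)² - 1*(-8)))² = (-42 + (5 + 16 + 8))² = (-42 + 29)² = (-13)² = 169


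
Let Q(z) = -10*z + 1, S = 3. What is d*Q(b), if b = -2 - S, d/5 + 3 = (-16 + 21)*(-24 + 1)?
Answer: -30090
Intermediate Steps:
d = -590 (d = -15 + 5*((-16 + 21)*(-24 + 1)) = -15 + 5*(5*(-23)) = -15 + 5*(-115) = -15 - 575 = -590)
b = -5 (b = -2 - 1*3 = -2 - 3 = -5)
Q(z) = 1 - 10*z
d*Q(b) = -590*(1 - 10*(-5)) = -590*(1 + 50) = -590*51 = -30090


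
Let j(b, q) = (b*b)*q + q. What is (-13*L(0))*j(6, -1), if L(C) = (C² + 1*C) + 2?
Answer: 962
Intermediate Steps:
L(C) = 2 + C + C² (L(C) = (C² + C) + 2 = (C + C²) + 2 = 2 + C + C²)
j(b, q) = q + q*b² (j(b, q) = b²*q + q = q*b² + q = q + q*b²)
(-13*L(0))*j(6, -1) = (-13*(2 + 0 + 0²))*(-(1 + 6²)) = (-13*(2 + 0 + 0))*(-(1 + 36)) = (-13*2)*(-1*37) = -26*(-37) = 962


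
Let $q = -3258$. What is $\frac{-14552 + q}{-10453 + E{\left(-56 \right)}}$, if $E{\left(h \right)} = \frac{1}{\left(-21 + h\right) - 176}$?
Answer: $\frac{450593}{264461} \approx 1.7038$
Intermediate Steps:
$E{\left(h \right)} = \frac{1}{-197 + h}$
$\frac{-14552 + q}{-10453 + E{\left(-56 \right)}} = \frac{-14552 - 3258}{-10453 + \frac{1}{-197 - 56}} = - \frac{17810}{-10453 + \frac{1}{-253}} = - \frac{17810}{-10453 - \frac{1}{253}} = - \frac{17810}{- \frac{2644610}{253}} = \left(-17810\right) \left(- \frac{253}{2644610}\right) = \frac{450593}{264461}$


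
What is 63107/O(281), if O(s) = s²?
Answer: 63107/78961 ≈ 0.79922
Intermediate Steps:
63107/O(281) = 63107/(281²) = 63107/78961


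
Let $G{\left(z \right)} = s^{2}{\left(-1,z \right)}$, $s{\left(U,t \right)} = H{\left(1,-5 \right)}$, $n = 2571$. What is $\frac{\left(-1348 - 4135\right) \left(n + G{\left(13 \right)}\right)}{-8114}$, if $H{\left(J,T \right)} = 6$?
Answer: $\frac{14294181}{8114} \approx 1761.7$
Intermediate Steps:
$s{\left(U,t \right)} = 6$
$G{\left(z \right)} = 36$ ($G{\left(z \right)} = 6^{2} = 36$)
$\frac{\left(-1348 - 4135\right) \left(n + G{\left(13 \right)}\right)}{-8114} = \frac{\left(-1348 - 4135\right) \left(2571 + 36\right)}{-8114} = \left(-5483\right) 2607 \left(- \frac{1}{8114}\right) = \left(-14294181\right) \left(- \frac{1}{8114}\right) = \frac{14294181}{8114}$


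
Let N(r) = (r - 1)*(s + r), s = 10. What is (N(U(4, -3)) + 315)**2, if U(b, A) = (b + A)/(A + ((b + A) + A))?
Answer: 57471561/625 ≈ 91955.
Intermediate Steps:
U(b, A) = (A + b)/(b + 3*A) (U(b, A) = (A + b)/(A + ((A + b) + A)) = (A + b)/(A + (b + 2*A)) = (A + b)/(b + 3*A))
N(r) = (-1 + r)*(10 + r) (N(r) = (r - 1)*(10 + r) = (-1 + r)*(10 + r))
(N(U(4, -3)) + 315)**2 = ((-10 + ((-3 + 4)/(4 + 3*(-3)))**2 + 9*((-3 + 4)/(4 + 3*(-3)))) + 315)**2 = ((-10 + (1/(4 - 9))**2 + 9*(1/(4 - 9))) + 315)**2 = ((-10 + (1/(-5))**2 + 9*(1/(-5))) + 315)**2 = ((-10 + (-1/5*1)**2 + 9*(-1/5*1)) + 315)**2 = ((-10 + (-1/5)**2 + 9*(-1/5)) + 315)**2 = ((-10 + 1/25 - 9/5) + 315)**2 = (-294/25 + 315)**2 = (7581/25)**2 = 57471561/625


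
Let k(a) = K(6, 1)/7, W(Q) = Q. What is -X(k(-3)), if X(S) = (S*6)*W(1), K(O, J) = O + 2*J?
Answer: -48/7 ≈ -6.8571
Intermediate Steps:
k(a) = 8/7 (k(a) = (6 + 2*1)/7 = (6 + 2)*(⅐) = 8*(⅐) = 8/7)
X(S) = 6*S (X(S) = (S*6)*1 = (6*S)*1 = 6*S)
-X(k(-3)) = -6*8/7 = -1*48/7 = -48/7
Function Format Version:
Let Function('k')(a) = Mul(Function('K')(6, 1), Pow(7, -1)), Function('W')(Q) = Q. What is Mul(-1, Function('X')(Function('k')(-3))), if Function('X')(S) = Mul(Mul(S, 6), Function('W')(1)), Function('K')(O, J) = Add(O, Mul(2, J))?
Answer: Rational(-48, 7) ≈ -6.8571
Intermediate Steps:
Function('k')(a) = Rational(8, 7) (Function('k')(a) = Mul(Add(6, Mul(2, 1)), Pow(7, -1)) = Mul(Add(6, 2), Rational(1, 7)) = Mul(8, Rational(1, 7)) = Rational(8, 7))
Function('X')(S) = Mul(6, S) (Function('X')(S) = Mul(Mul(S, 6), 1) = Mul(Mul(6, S), 1) = Mul(6, S))
Mul(-1, Function('X')(Function('k')(-3))) = Mul(-1, Mul(6, Rational(8, 7))) = Mul(-1, Rational(48, 7)) = Rational(-48, 7)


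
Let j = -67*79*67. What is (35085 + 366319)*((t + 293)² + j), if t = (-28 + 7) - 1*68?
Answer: -125645473060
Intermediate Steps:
t = -89 (t = -21 - 68 = -89)
j = -354631 (j = -5293*67 = -354631)
(35085 + 366319)*((t + 293)² + j) = (35085 + 366319)*((-89 + 293)² - 354631) = 401404*(204² - 354631) = 401404*(41616 - 354631) = 401404*(-313015) = -125645473060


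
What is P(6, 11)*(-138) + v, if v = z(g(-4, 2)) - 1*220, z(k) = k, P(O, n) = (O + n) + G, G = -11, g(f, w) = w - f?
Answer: -1042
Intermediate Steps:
P(O, n) = -11 + O + n (P(O, n) = (O + n) - 11 = -11 + O + n)
v = -214 (v = (2 - 1*(-4)) - 1*220 = (2 + 4) - 220 = 6 - 220 = -214)
P(6, 11)*(-138) + v = (-11 + 6 + 11)*(-138) - 214 = 6*(-138) - 214 = -828 - 214 = -1042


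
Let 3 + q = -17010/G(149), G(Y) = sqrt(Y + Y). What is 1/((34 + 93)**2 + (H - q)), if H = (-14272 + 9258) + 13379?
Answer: 3650053/89270678291 - 8505*sqrt(298)/89270678291 ≈ 3.9243e-5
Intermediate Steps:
G(Y) = sqrt(2)*sqrt(Y) (G(Y) = sqrt(2*Y) = sqrt(2)*sqrt(Y))
H = 8365 (H = -5014 + 13379 = 8365)
q = -3 - 8505*sqrt(298)/149 (q = -3 - 17010*sqrt(298)/298 = -3 - 8505*sqrt(298)/149 ≈ -988.36)
1/((34 + 93)**2 + (H - q)) = 1/((34 + 93)**2 + (8365 - (-3 - 8505*sqrt(298)/149))) = 1/(127**2 + (8365 + (3 + 8505*sqrt(298)/149))) = 1/(16129 + (8368 + 8505*sqrt(298)/149)) = 1/(24497 + 8505*sqrt(298)/149)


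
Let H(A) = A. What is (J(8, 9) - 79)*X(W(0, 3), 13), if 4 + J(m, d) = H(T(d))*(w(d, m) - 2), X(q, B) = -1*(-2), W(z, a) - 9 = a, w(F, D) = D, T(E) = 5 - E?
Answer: -214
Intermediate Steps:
W(z, a) = 9 + a
X(q, B) = 2
J(m, d) = -4 + (-2 + m)*(5 - d) (J(m, d) = -4 + (5 - d)*(m - 2) = -4 + (5 - d)*(-2 + m) = -4 + (-2 + m)*(5 - d))
(J(8, 9) - 79)*X(W(0, 3), 13) = ((-14 + 2*9 - 1*8*(-5 + 9)) - 79)*2 = ((-14 + 18 - 1*8*4) - 79)*2 = ((-14 + 18 - 32) - 79)*2 = (-28 - 79)*2 = -107*2 = -214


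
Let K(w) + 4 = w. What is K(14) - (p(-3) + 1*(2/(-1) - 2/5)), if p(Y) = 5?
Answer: 37/5 ≈ 7.4000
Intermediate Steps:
K(w) = -4 + w
K(14) - (p(-3) + 1*(2/(-1) - 2/5)) = (-4 + 14) - (5 + 1*(2/(-1) - 2/5)) = 10 - (5 + 1*(2*(-1) - 2*1/5)) = 10 - (5 + 1*(-2 - 2/5)) = 10 - (5 + 1*(-12/5)) = 10 - (5 - 12/5) = 10 - 1*13/5 = 10 - 13/5 = 37/5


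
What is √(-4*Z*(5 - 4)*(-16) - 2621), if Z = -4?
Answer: I*√2877 ≈ 53.638*I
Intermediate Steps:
√(-4*Z*(5 - 4)*(-16) - 2621) = √(-(-16)*(5 - 4)*(-16) - 2621) = √(-(-16)*(-16) - 2621) = √(-4*(-4)*(-16) - 2621) = √(16*(-16) - 2621) = √(-256 - 2621) = √(-2877) = I*√2877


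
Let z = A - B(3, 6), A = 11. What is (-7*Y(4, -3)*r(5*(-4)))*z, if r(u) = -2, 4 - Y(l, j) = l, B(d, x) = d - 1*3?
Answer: 0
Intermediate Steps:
B(d, x) = -3 + d (B(d, x) = d - 3 = -3 + d)
Y(l, j) = 4 - l
z = 11 (z = 11 - (-3 + 3) = 11 - 1*0 = 11 + 0 = 11)
(-7*Y(4, -3)*r(5*(-4)))*z = -7*(4 - 1*4)*(-2)*11 = -7*(4 - 4)*(-2)*11 = -0*(-2)*11 = -7*0*11 = 0*11 = 0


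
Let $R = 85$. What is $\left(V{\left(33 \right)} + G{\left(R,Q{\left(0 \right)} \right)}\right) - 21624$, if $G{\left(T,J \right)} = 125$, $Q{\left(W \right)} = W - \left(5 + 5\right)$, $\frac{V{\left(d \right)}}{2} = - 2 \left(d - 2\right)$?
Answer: $-21623$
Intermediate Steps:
$V{\left(d \right)} = 8 - 4 d$ ($V{\left(d \right)} = 2 \left(- 2 \left(d - 2\right)\right) = 2 \left(- 2 \left(-2 + d\right)\right) = 2 \left(4 - 2 d\right) = 8 - 4 d$)
$Q{\left(W \right)} = -10 + W$ ($Q{\left(W \right)} = W - 10 = -10 + W$)
$\left(V{\left(33 \right)} + G{\left(R,Q{\left(0 \right)} \right)}\right) - 21624 = \left(\left(8 - 132\right) + 125\right) - 21624 = \left(-124 + 125\right) - 21624 = 1 - 21624 = -21623$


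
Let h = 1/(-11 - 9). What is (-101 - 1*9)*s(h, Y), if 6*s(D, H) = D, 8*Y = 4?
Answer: 11/12 ≈ 0.91667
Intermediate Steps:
h = -1/20 (h = 1/(-20) = -1/20 ≈ -0.050000)
Y = ½ (Y = (⅛)*4 = ½ ≈ 0.50000)
s(D, H) = D/6
(-101 - 1*9)*s(h, Y) = (-101 - 1*9)*((⅙)*(-1/20)) = (-101 - 9)*(-1/120) = -110*(-1/120) = 11/12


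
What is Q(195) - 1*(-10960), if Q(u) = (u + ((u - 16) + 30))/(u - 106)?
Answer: 975844/89 ≈ 10965.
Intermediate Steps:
Q(u) = (14 + 2*u)/(-106 + u) (Q(u) = (u + ((-16 + u) + 30))/(-106 + u) = (u + (14 + u))/(-106 + u) = (14 + 2*u)/(-106 + u))
Q(195) - 1*(-10960) = 2*(7 + 195)/(-106 + 195) - 1*(-10960) = 2*202/89 + 10960 = 2*(1/89)*202 + 10960 = 404/89 + 10960 = 975844/89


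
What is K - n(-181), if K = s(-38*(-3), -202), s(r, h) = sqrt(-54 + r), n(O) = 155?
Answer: -155 + 2*sqrt(15) ≈ -147.25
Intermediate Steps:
K = 2*sqrt(15) (K = sqrt(-54 - 38*(-3)) = sqrt(-54 + 114) = sqrt(60) = 2*sqrt(15) ≈ 7.7460)
K - n(-181) = 2*sqrt(15) - 1*155 = 2*sqrt(15) - 155 = -155 + 2*sqrt(15)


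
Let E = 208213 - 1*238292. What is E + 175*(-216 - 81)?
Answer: -82054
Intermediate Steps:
E = -30079 (E = 208213 - 238292 = -30079)
E + 175*(-216 - 81) = -30079 + 175*(-216 - 81) = -30079 + 175*(-297) = -30079 - 51975 = -82054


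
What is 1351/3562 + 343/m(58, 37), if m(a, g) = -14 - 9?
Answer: -1190693/81926 ≈ -14.534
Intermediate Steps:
m(a, g) = -23
1351/3562 + 343/m(58, 37) = 1351/3562 + 343/(-23) = 1351*(1/3562) + 343*(-1/23) = 1351/3562 - 343/23 = -1190693/81926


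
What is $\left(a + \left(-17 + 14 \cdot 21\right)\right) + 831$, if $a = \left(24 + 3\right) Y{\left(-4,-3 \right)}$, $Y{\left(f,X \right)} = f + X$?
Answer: $919$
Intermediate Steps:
$Y{\left(f,X \right)} = X + f$
$a = -189$ ($a = \left(24 + 3\right) \left(-3 - 4\right) = 27 \left(-7\right) = -189$)
$\left(a + \left(-17 + 14 \cdot 21\right)\right) + 831 = \left(-189 + \left(-17 + 14 \cdot 21\right)\right) + 831 = \left(-189 + \left(-17 + 294\right)\right) + 831 = \left(-189 + 277\right) + 831 = 88 + 831 = 919$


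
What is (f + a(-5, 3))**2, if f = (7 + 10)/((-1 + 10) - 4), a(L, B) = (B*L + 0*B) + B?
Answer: 1849/25 ≈ 73.960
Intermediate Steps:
a(L, B) = B + B*L (a(L, B) = (B*L + 0) + B = B*L + B = B + B*L)
f = 17/5 (f = 17/(9 - 4) = 17/5 ≈ 3.4000)
(f + a(-5, 3))**2 = (17/5 + 3*(1 - 5))**2 = (17/5 + 3*(-4))**2 = (17/5 - 12)**2 = (-43/5)**2 = 1849/25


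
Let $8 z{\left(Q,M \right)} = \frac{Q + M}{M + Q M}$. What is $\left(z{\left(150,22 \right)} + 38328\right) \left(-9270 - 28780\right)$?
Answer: $- \frac{4844740506875}{3322} \approx -1.4584 \cdot 10^{9}$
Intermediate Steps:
$z{\left(Q,M \right)} = \frac{M + Q}{8 \left(M + M Q\right)}$ ($z{\left(Q,M \right)} = \frac{\left(Q + M\right) \frac{1}{M + Q M}}{8} = \frac{\left(M + Q\right) \frac{1}{M + M Q}}{8} = \frac{\frac{1}{M + M Q} \left(M + Q\right)}{8} = \frac{M + Q}{8 \left(M + M Q\right)}$)
$\left(z{\left(150,22 \right)} + 38328\right) \left(-9270 - 28780\right) = \left(\frac{22 + 150}{8 \cdot 22 \left(1 + 150\right)} + 38328\right) \left(-9270 - 28780\right) = \left(\frac{1}{8} \cdot \frac{1}{22} \cdot \frac{1}{151} \cdot 172 + 38328\right) \left(-38050\right) = \left(\frac{43}{6644} + 38328\right) \left(-38050\right) = \frac{254651275}{6644} \left(-38050\right) = - \frac{4844740506875}{3322}$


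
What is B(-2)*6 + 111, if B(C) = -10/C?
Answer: 141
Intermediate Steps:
B(-2)*6 + 111 = -10/(-2)*6 + 111 = -10*(-½)*6 + 111 = 5*6 + 111 = 30 + 111 = 141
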